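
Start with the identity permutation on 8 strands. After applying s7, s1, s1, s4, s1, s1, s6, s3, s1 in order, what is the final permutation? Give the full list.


Starting with identity [1, 2, 3, 4, 5, 6, 7, 8].
Apply generators in sequence:
  After s7: [1, 2, 3, 4, 5, 6, 8, 7]
  After s1: [2, 1, 3, 4, 5, 6, 8, 7]
  After s1: [1, 2, 3, 4, 5, 6, 8, 7]
  After s4: [1, 2, 3, 5, 4, 6, 8, 7]
  After s1: [2, 1, 3, 5, 4, 6, 8, 7]
  After s1: [1, 2, 3, 5, 4, 6, 8, 7]
  After s6: [1, 2, 3, 5, 4, 8, 6, 7]
  After s3: [1, 2, 5, 3, 4, 8, 6, 7]
  After s1: [2, 1, 5, 3, 4, 8, 6, 7]
Final permutation: [2, 1, 5, 3, 4, 8, 6, 7]

[2, 1, 5, 3, 4, 8, 6, 7]


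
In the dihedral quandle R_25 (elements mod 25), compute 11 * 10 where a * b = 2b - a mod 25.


11 * 10 = 2*10 - 11 mod 25
= 20 - 11 mod 25
= 9 mod 25 = 9

9


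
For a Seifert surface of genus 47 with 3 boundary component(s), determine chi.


chi = 2 - 2g - b
= 2 - 2*47 - 3
= 2 - 94 - 3 = -95

-95


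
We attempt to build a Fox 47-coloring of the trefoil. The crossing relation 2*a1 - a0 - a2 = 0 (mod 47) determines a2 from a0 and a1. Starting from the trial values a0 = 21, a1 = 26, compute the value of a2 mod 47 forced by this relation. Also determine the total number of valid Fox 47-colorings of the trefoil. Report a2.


Step 1: Apply the given crossing relation 2*a1 - a0 - a2 = 0 (mod 47).
  a2 = 2*a1 - a0 mod 47
  a2 = 2*26 - 21 mod 47
  a2 = 52 - 21 mod 47
  a2 = 31 mod 47 = 31
Step 2: The trefoil has determinant 3.
  Number of Fox p-colorings (p prime) is p^2 if p = 3, else p.
  Since 47 does not divide 3, only trivial (constant) colorings exist.
  (So the trial a0 = 21, a1 = 26 with a0 != a1 does NOT extend to a valid coloring of the whole trefoil: the other two crossing relations require 3*(a1 - a0) = 0 (mod 47), which fails.)
  Total colorings = 47
Step 3: a2 = 31, total Fox 47-colorings = 47

31


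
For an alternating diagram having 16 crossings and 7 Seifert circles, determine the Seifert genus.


For alternating knots, g = (c - s + 1)/2.
= (16 - 7 + 1)/2
= 10/2 = 5

5


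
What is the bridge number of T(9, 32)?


The bridge number of T(p,q) is min(p,q).
min(9, 32) = 9

9


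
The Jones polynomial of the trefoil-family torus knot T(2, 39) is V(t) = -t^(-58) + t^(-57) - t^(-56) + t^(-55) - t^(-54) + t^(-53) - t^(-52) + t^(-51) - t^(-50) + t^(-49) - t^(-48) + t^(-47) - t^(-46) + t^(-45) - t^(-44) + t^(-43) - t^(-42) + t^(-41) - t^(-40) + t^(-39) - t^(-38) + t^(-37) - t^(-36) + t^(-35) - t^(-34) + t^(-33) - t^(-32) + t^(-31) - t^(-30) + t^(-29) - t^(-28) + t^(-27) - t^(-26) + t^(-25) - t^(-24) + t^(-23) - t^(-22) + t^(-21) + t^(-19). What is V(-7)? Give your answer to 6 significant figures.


Substituting t = -7 into V(t) = -t^(-58) + t^(-57) - t^(-56) + t^(-55) - t^(-54) + t^(-53) - t^(-52) + t^(-51) - t^(-50) + t^(-49) - t^(-48) + t^(-47) - t^(-46) + t^(-45) - t^(-44) + t^(-43) - t^(-42) + t^(-41) - t^(-40) + t^(-39) - t^(-38) + t^(-37) - t^(-36) + t^(-35) - t^(-34) + t^(-33) - t^(-32) + t^(-31) - t^(-30) + t^(-29) - t^(-28) + t^(-27) - t^(-26) + t^(-25) - t^(-24) + t^(-23) - t^(-22) + t^(-21) + t^(-19):
  (-)t^(-58) = -9.64525e-50
  (+)t^(-57) = -6.75168e-49
  (-)t^(-56) = -4.72617e-48
  (+)t^(-55) = -3.30832e-47
  (-)t^(-54) = -2.31583e-46
  (+)t^(-53) = -1.62108e-45
  (-)t^(-52) = -1.13475e-44
  (+)t^(-51) = -7.94328e-44
  (-)t^(-50) = -5.5603e-43
  (+)t^(-49) = -3.89221e-42
  (-)t^(-48) = -2.72455e-41
  (+)t^(-47) = -1.90718e-40
  (-)t^(-46) = -1.33503e-39
  (+)t^(-45) = -9.34519e-39
  (-)t^(-44) = -6.54163e-38
  (+)t^(-43) = -4.57914e-37
  (-)t^(-42) = -3.2054e-36
  (+)t^(-41) = -2.24378e-35
  (-)t^(-40) = -1.57065e-34
  (+)t^(-39) = -1.09945e-33
  (-)t^(-38) = -7.69617e-33
  (+)t^(-37) = -5.38732e-32
  (-)t^(-36) = -3.77112e-31
  (+)t^(-35) = -2.63979e-30
  (-)t^(-34) = -1.84785e-29
  (+)t^(-33) = -1.29349e-28
  (-)t^(-32) = -9.05446e-28
  (+)t^(-31) = -6.33812e-27
  (-)t^(-30) = -4.43669e-26
  (+)t^(-29) = -3.10568e-25
  (-)t^(-28) = -2.17398e-24
  (+)t^(-27) = -1.52178e-23
  (-)t^(-26) = -1.06525e-22
  (+)t^(-25) = -7.45674e-22
  (-)t^(-24) = -5.21972e-21
  (+)t^(-23) = -3.6538e-20
  (-)t^(-22) = -2.55766e-19
  (+)t^(-21) = -1.79036e-18
  (+)t^(-19) = -8.77278e-17
Sum = (-9.64525e-50) + (-6.75168e-49) + (-4.72617e-48) + (-3.30832e-47) + (-2.31583e-46) + (-1.62108e-45) + (-1.13475e-44) + (-7.94328e-44) + (-5.5603e-43) + (-3.89221e-42) + (-2.72455e-41) + (-1.90718e-40) + (-1.33503e-39) + (-9.34519e-39) + (-6.54163e-38) + (-4.57914e-37) + (-3.2054e-36) + (-2.24378e-35) + (-1.57065e-34) + (-1.09945e-33) + (-7.69617e-33) + (-5.38732e-32) + (-3.77112e-31) + (-2.63979e-30) + (-1.84785e-29) + (-1.29349e-28) + (-9.05446e-28) + (-6.33812e-27) + (-4.43669e-26) + (-3.10568e-25) + (-2.17398e-24) + (-1.52178e-23) + (-1.06525e-22) + (-7.45674e-22) + (-5.21972e-21) + (-3.6538e-20) + (-2.55766e-19) + (-1.79036e-18) + (-8.77278e-17)
= -8.981655741e-17
Rounded to 6 significant figures: -8.98166e-17

-8.98166e-17


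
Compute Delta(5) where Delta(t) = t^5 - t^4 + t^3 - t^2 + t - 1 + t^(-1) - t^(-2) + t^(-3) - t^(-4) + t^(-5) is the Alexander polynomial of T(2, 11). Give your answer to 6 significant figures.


Substituting t = 5 into Delta(t) = t^5 - t^4 + t^3 - t^2 + t - 1 + t^(-1) - t^(-2) + t^(-3) - t^(-4) + t^(-5):
Term values: (3125) + (-625) + (125) + (-25) + (5) + (-1) + (0.2) + (-0.04) + (0.008) + (-0.0016) + (0.00032)
Sum = 2604.16672
Rounded to 6 significant figures: 2604.17

2604.17


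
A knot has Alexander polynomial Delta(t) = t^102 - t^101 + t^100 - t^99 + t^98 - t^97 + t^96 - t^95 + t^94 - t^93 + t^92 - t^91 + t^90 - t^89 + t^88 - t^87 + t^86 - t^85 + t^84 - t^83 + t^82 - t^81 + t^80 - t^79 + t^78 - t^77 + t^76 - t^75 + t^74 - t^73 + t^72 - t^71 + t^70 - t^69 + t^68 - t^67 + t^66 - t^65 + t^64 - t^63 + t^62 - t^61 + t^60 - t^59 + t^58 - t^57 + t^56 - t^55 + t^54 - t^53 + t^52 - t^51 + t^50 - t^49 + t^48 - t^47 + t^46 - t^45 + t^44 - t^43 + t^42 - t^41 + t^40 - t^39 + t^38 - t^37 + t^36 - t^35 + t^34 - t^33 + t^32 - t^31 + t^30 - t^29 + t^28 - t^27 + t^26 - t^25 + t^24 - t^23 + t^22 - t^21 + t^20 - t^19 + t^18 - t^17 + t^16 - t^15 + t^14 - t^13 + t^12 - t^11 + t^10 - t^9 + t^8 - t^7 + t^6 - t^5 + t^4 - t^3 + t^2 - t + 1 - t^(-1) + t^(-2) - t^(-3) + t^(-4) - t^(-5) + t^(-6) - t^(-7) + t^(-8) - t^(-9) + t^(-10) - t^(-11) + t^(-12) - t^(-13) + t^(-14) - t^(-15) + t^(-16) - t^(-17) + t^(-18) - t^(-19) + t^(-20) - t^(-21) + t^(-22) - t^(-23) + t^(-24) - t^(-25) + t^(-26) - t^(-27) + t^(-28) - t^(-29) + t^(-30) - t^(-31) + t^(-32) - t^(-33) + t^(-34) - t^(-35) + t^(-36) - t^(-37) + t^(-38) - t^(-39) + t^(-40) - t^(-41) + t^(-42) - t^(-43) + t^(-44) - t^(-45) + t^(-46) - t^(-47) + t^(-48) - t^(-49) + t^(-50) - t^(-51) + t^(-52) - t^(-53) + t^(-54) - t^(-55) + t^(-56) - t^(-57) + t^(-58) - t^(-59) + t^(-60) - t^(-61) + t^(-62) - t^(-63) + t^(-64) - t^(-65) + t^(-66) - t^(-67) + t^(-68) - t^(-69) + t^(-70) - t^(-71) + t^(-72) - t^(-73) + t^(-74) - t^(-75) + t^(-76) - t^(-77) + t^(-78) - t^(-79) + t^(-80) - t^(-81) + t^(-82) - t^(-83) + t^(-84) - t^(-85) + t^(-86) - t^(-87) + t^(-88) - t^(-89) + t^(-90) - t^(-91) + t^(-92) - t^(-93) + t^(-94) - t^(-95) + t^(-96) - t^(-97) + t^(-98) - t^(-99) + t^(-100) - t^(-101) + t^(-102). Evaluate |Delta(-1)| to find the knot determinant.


Step 1: The polynomial has 205 terms with alternating signs, exponents from 102 down to -102.
Step 2: Substitute t = -1. The i-th term has coefficient (-1)^i and exponent (m-i),
  so its value is (-1)^i * (-1)^(m-i) = (-1)^m = 1 for every i.
Step 3: All 205 terms equal 1, so Delta(-1) = 205 * (1) = 205
Step 4: |Delta(-1)| = 205

205


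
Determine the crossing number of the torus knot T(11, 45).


For a torus knot T(p, q) with gcd(p,q)=1,
the crossing number is min(p*(q-1), q*(p-1)).
p*(q-1) = 11*44 = 484
q*(p-1) = 45*10 = 450
min(484, 450) = 450

450


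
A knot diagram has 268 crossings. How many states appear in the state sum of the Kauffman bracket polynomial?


Each crossing contributes 2 choices (A-smoothing or B-smoothing).
Total states = 2^268 = 474284397516047136454946754595585670566993857190463750305618264096412179005177856

474284397516047136454946754595585670566993857190463750305618264096412179005177856


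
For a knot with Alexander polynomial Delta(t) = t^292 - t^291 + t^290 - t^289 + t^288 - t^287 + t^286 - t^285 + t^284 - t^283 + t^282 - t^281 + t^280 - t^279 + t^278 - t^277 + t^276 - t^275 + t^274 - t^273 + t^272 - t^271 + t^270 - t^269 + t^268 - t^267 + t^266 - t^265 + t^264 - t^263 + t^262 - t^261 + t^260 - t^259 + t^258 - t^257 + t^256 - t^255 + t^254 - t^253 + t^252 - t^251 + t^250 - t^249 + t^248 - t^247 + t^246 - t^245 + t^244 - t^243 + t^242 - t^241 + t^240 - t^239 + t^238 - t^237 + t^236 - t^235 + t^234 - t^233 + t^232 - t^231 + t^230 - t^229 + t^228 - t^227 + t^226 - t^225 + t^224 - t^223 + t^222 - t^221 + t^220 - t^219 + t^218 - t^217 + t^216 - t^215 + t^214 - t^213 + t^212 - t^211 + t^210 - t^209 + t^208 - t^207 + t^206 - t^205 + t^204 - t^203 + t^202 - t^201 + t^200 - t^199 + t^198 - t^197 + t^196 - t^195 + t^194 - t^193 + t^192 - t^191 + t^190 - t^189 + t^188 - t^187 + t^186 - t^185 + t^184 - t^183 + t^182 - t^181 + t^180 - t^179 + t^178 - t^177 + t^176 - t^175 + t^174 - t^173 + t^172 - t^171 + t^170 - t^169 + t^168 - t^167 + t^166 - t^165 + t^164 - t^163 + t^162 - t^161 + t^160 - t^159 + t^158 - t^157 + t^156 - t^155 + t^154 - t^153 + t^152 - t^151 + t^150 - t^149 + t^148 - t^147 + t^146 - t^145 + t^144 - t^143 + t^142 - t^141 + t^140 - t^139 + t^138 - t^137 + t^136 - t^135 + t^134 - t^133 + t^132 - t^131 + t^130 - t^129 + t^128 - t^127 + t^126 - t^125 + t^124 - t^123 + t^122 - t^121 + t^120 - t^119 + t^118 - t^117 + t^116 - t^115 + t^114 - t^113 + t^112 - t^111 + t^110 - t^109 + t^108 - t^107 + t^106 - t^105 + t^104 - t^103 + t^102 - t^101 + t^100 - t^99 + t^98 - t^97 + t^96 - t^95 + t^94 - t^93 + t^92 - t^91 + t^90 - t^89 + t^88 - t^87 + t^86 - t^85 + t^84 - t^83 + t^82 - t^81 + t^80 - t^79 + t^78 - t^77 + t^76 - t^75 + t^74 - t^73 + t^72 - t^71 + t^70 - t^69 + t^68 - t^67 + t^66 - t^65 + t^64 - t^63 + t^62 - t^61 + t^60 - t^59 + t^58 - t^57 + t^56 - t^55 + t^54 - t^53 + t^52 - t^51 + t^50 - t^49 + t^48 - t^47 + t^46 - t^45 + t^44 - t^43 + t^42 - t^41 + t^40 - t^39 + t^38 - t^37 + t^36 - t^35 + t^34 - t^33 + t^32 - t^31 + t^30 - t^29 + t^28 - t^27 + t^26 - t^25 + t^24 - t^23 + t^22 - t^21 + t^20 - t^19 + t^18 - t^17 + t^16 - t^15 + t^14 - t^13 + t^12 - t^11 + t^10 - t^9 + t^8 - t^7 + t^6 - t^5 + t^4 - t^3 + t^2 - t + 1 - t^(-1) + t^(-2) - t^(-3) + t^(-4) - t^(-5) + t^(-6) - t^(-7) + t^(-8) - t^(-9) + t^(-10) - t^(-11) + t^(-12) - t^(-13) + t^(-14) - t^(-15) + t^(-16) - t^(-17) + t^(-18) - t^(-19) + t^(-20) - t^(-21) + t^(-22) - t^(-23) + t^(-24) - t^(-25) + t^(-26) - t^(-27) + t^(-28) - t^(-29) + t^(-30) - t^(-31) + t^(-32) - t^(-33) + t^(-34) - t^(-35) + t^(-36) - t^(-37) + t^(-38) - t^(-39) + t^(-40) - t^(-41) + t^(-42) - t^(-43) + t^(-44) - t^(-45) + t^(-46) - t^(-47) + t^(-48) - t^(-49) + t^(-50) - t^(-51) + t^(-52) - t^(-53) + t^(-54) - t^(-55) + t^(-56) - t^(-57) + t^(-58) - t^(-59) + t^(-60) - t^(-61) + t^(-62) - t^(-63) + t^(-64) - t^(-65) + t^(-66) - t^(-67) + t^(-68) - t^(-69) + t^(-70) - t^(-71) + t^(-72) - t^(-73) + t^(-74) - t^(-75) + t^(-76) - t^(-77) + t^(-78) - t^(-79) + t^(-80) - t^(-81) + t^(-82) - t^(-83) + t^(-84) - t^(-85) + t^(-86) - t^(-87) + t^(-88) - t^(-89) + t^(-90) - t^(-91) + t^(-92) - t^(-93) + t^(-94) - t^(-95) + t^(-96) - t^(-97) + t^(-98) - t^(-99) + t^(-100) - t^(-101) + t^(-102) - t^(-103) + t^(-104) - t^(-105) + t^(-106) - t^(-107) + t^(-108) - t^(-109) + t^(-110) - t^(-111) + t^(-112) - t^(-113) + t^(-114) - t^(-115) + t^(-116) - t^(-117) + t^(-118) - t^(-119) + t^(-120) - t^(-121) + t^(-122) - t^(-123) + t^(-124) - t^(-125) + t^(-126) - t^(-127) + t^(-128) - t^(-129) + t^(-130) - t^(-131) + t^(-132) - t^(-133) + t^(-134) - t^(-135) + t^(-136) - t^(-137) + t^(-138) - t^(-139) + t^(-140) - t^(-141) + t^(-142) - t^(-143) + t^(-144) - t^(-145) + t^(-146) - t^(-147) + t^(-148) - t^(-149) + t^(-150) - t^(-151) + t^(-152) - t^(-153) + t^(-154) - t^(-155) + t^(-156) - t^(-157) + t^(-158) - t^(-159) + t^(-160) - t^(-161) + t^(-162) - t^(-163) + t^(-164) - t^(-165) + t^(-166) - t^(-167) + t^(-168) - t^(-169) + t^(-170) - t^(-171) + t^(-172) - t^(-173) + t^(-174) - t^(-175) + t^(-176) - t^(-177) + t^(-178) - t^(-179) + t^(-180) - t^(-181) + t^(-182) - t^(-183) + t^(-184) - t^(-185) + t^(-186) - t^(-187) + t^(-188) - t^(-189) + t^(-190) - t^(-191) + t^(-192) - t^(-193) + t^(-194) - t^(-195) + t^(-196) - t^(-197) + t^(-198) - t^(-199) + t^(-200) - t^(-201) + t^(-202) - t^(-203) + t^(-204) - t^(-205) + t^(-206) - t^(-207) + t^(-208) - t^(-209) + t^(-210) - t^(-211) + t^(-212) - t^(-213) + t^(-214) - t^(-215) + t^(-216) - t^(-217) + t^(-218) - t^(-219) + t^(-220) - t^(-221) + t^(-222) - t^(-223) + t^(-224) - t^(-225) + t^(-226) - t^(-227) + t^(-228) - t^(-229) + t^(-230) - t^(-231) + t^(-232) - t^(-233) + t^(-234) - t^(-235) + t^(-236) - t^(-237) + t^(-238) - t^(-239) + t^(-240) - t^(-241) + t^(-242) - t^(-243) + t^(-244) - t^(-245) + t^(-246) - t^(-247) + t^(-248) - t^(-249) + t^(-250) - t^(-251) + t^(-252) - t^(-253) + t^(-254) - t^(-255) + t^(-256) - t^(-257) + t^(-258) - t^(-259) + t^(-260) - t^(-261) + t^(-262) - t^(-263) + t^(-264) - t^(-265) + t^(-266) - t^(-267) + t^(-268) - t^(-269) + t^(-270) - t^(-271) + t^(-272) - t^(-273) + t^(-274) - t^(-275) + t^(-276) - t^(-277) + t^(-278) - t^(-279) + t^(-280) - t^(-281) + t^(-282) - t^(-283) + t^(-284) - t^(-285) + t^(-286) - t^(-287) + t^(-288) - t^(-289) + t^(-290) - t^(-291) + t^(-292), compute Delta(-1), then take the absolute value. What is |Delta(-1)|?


Step 1: The polynomial has 585 terms with alternating signs, exponents from 292 down to -292.
Step 2: Substitute t = -1. The i-th term has coefficient (-1)^i and exponent (m-i),
  so its value is (-1)^i * (-1)^(m-i) = (-1)^m = 1 for every i.
Step 3: All 585 terms equal 1, so Delta(-1) = 585 * (1) = 585
Step 4: |Delta(-1)| = 585

585


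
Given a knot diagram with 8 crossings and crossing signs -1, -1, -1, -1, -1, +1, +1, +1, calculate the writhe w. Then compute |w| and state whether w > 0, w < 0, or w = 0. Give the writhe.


Step 1: Count positive crossings (+1).
Positive crossings: 3
Step 2: Count negative crossings (-1).
Negative crossings: 5
Step 3: Writhe = (positive) - (negative)
w = 3 - 5 = -2
Step 4: |w| = 2, and w is negative

-2


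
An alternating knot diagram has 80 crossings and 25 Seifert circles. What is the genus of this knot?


For alternating knots, g = (c - s + 1)/2.
= (80 - 25 + 1)/2
= 56/2 = 28

28


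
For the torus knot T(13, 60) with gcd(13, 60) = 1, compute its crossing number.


For a torus knot T(p, q) with gcd(p,q)=1,
the crossing number is min(p*(q-1), q*(p-1)).
p*(q-1) = 13*59 = 767
q*(p-1) = 60*12 = 720
min(767, 720) = 720

720


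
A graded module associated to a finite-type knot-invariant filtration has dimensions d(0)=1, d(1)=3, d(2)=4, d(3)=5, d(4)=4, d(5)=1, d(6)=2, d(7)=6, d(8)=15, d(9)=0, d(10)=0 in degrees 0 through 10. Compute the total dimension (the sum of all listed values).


Total dimension = d(0) + d(1) + ... + d(10)
= 1 + 3 + 4 + 5 + 4 + 1 + 2 + 6 + 15 + 0 + 0
= 41

41


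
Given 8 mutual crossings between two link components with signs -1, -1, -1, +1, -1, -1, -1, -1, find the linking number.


Step 1: Count positive crossings: 1
Step 2: Count negative crossings: 7
Step 3: Sum of signs = 1 - 7 = -6
Step 4: Linking number = sum/2 = -6/2 = -3

-3


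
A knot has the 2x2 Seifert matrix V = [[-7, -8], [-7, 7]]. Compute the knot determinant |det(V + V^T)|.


Step 1: Form V + V^T where V = [[-7, -8], [-7, 7]]
  V^T = [[-7, -7], [-8, 7]]
  V + V^T = [[-14, -15], [-15, 14]]
Step 2: det(V + V^T) = (-14)*14 - (-15)*(-15)
  = -196 - 225 = -421
Step 3: Knot determinant = |det(V + V^T)| = |-421| = 421

421


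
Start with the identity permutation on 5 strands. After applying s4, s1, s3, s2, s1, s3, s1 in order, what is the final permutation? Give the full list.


Starting with identity [1, 2, 3, 4, 5].
Apply generators in sequence:
  After s4: [1, 2, 3, 5, 4]
  After s1: [2, 1, 3, 5, 4]
  After s3: [2, 1, 5, 3, 4]
  After s2: [2, 5, 1, 3, 4]
  After s1: [5, 2, 1, 3, 4]
  After s3: [5, 2, 3, 1, 4]
  After s1: [2, 5, 3, 1, 4]
Final permutation: [2, 5, 3, 1, 4]

[2, 5, 3, 1, 4]


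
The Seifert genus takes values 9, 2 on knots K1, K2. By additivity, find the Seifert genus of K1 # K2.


The Seifert genus is additive under connected sum.
Seifert genus(K1 # K2) = (9) + (2)
= 11

11


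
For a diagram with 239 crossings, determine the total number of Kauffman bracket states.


Each crossing contributes 2 choices (A-smoothing or B-smoothing).
Total states = 2^239 = 883423532389192164791648750371459257913741948437809479060803100646309888

883423532389192164791648750371459257913741948437809479060803100646309888


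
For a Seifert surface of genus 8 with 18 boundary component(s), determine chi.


chi = 2 - 2g - b
= 2 - 2*8 - 18
= 2 - 16 - 18 = -32

-32


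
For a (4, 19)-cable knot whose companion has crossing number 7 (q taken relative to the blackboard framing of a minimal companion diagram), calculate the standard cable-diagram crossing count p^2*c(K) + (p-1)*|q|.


Step 1: Each of the c(K) crossings of the companion diagram becomes p*p = p^2 crossings among the p parallel strands, and each of the |q| twists s_1 s_2 ... s_(p-1) adds (p-1) crossings.
  Crossings = p^2 * c(K) + (p-1)*|q|
Step 2: = 4^2 * 7 + (4-1)*19
Step 3: = 16*7 + 3*19
Step 4: = 112 + 57 = 169

169


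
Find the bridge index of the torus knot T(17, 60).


The bridge number of T(p,q) is min(p,q).
min(17, 60) = 17

17


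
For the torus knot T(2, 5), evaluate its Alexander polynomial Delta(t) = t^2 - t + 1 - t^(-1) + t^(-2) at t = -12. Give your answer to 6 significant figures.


Substituting t = -12 into Delta(t) = t^2 - t + 1 - t^(-1) + t^(-2):
Term values: (144) + (12) + (1) + (0.0833333) + (0.00694444)
Sum = 157.0902778
Rounded to 6 significant figures: 157.09

157.09


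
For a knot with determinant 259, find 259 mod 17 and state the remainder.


Step 1: A knot is p-colorable if and only if p divides its determinant.
Step 2: Compute 259 mod 17.
259 = 15 * 17 + 4
Step 3: 259 mod 17 = 4
Step 4: The knot is 17-colorable: no

4


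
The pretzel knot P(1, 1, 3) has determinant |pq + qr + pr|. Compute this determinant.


Step 1: Compute pq + qr + pr.
pq = 1*1 = 1
qr = 1*3 = 3
pr = 1*3 = 3
pq + qr + pr = 1 + 3 + 3 = 7
Step 2: Take absolute value.
det(P(1,1,3)) = |7| = 7

7


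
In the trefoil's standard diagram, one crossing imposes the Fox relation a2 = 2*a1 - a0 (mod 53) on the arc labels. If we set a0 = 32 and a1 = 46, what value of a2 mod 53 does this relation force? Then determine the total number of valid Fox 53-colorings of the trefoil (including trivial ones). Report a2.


Step 1: Apply the given crossing relation 2*a1 - a0 - a2 = 0 (mod 53).
  a2 = 2*a1 - a0 mod 53
  a2 = 2*46 - 32 mod 53
  a2 = 92 - 32 mod 53
  a2 = 60 mod 53 = 7
Step 2: The trefoil has determinant 3.
  Number of Fox p-colorings (p prime) is p^2 if p = 3, else p.
  Since 53 does not divide 3, only trivial (constant) colorings exist.
  (So the trial a0 = 32, a1 = 46 with a0 != a1 does NOT extend to a valid coloring of the whole trefoil: the other two crossing relations require 3*(a1 - a0) = 0 (mod 53), which fails.)
  Total colorings = 53
Step 3: a2 = 7, total Fox 53-colorings = 53

7


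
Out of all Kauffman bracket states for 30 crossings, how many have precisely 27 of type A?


We choose which 27 of 30 crossings get A-smoothings.
C(30, 27) = 30! / (27! * 3!)
= 4060

4060


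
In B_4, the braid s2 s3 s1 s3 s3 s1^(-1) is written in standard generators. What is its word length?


The word length counts the number of generators (including inverses).
Listing each generator: s2, s3, s1, s3, s3, s1^(-1)
There are 6 generators in this braid word.

6


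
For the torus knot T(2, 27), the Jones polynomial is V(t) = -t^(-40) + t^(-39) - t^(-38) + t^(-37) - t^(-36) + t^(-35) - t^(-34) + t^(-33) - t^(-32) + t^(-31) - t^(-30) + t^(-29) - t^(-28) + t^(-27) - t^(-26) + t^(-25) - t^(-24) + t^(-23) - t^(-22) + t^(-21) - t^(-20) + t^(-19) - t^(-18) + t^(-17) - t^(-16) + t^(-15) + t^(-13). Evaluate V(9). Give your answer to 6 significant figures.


Substituting t = 9 into V(t) = -t^(-40) + t^(-39) - t^(-38) + t^(-37) - t^(-36) + t^(-35) - t^(-34) + t^(-33) - t^(-32) + t^(-31) - t^(-30) + t^(-29) - t^(-28) + t^(-27) - t^(-26) + t^(-25) - t^(-24) + t^(-23) - t^(-22) + t^(-21) - t^(-20) + t^(-19) - t^(-18) + t^(-17) - t^(-16) + t^(-15) + t^(-13):
  (-)t^(-40) = -6.7655e-39
  (+)t^(-39) = 6.08895e-38
  (-)t^(-38) = -5.48005e-37
  (+)t^(-37) = 4.93205e-36
  (-)t^(-36) = -4.43884e-35
  (+)t^(-35) = 3.99496e-34
  (-)t^(-34) = -3.59546e-33
  (+)t^(-33) = 3.23592e-32
  (-)t^(-32) = -2.91232e-31
  (+)t^(-31) = 2.62109e-30
  (-)t^(-30) = -2.35898e-29
  (+)t^(-29) = 2.12308e-28
  (-)t^(-28) = -1.91078e-27
  (+)t^(-27) = 1.7197e-26
  (-)t^(-26) = -1.54773e-25
  (+)t^(-25) = 1.39296e-24
  (-)t^(-24) = -1.25366e-23
  (+)t^(-23) = 1.12829e-22
  (-)t^(-22) = -1.01546e-21
  (+)t^(-21) = 9.13918e-21
  (-)t^(-20) = -8.22526e-20
  (+)t^(-19) = 7.40274e-19
  (-)t^(-18) = -6.66246e-18
  (+)t^(-17) = 5.99622e-17
  (-)t^(-16) = -5.3966e-16
  (+)t^(-15) = 4.85694e-15
  (+)t^(-13) = 3.93412e-13
Sum = (-6.7655e-39) + (6.08895e-38) + (-5.48005e-37) + (4.93205e-36) + (-4.43884e-35) + (3.99496e-34) + (-3.59546e-33) + (3.23592e-32) + (-2.91232e-31) + (2.62109e-30) + (-2.35898e-29) + (2.12308e-28) + (-1.91078e-27) + (1.7197e-26) + (-1.54773e-25) + (1.39296e-24) + (-1.25366e-23) + (1.12829e-22) + (-1.01546e-21) + (9.13918e-21) + (-8.22526e-20) + (7.40274e-19) + (-6.66246e-18) + (5.99622e-17) + (-5.3966e-16) + (4.85694e-15) + (3.93412e-13)
= 3.977830379e-13
Rounded to 6 significant figures: 3.97783e-13

3.97783e-13


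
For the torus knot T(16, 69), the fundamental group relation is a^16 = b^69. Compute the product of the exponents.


The relation is a^16 = b^69.
Product of exponents = 16 * 69
= 1104

1104


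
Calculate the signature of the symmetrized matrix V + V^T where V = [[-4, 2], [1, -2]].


Step 1: V + V^T = [[-8, 3], [3, -4]]
Step 2: trace = -12, det = 23
Step 3: Discriminant = (-12)^2 - 4*23 = 52
Step 4: Eigenvalues: -2.39445, -9.60555
Step 5: Signature = (# positive eigenvalues) - (# negative eigenvalues) = -2

-2


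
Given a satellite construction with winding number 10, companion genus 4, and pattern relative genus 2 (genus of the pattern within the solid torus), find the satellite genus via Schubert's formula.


Schubert: g(satellite) = g_rel(pattern) + |winding| * g(companion),
where g_rel(pattern) is the genus of the pattern relative to the solid torus.
= 2 + 10 * 4
= 2 + 40 = 42

42


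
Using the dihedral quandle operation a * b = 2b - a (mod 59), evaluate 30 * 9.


30 * 9 = 2*9 - 30 mod 59
= 18 - 30 mod 59
= -12 mod 59 = 47

47


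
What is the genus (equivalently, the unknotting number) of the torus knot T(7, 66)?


For a torus knot T(p,q), both the unknotting number and genus equal (p-1)(q-1)/2.
= (7-1)(66-1)/2
= 6*65/2
= 390/2 = 195

195


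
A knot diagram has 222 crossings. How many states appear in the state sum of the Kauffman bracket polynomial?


Each crossing contributes 2 choices (A-smoothing or B-smoothing).
Total states = 2^222 = 6739986666787659948666753771754907668409286105635143120275902562304

6739986666787659948666753771754907668409286105635143120275902562304


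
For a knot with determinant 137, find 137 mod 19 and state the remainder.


Step 1: A knot is p-colorable if and only if p divides its determinant.
Step 2: Compute 137 mod 19.
137 = 7 * 19 + 4
Step 3: 137 mod 19 = 4
Step 4: The knot is 19-colorable: no

4


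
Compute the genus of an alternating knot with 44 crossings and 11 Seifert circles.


For alternating knots, g = (c - s + 1)/2.
= (44 - 11 + 1)/2
= 34/2 = 17

17


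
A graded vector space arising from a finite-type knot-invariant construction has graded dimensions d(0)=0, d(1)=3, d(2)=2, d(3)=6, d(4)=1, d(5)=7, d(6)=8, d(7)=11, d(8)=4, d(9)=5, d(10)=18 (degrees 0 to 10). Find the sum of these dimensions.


Total dimension = d(0) + d(1) + ... + d(10)
= 0 + 3 + 2 + 6 + 1 + 7 + 8 + 11 + 4 + 5 + 18
= 65

65


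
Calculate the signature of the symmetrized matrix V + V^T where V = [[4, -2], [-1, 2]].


Step 1: V + V^T = [[8, -3], [-3, 4]]
Step 2: trace = 12, det = 23
Step 3: Discriminant = 12^2 - 4*23 = 52
Step 4: Eigenvalues: 9.60555, 2.39445
Step 5: Signature = (# positive eigenvalues) - (# negative eigenvalues) = 2

2


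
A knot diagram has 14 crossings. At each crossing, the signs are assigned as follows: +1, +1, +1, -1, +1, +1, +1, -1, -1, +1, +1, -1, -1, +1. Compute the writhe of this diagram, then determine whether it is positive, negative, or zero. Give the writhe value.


Step 1: Count positive crossings (+1).
Positive crossings: 9
Step 2: Count negative crossings (-1).
Negative crossings: 5
Step 3: Writhe = (positive) - (negative)
w = 9 - 5 = 4
Step 4: |w| = 4, and w is positive

4


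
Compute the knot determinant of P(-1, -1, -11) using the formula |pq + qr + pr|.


Step 1: Compute pq + qr + pr.
pq = (-1)*(-1) = 1
qr = (-1)*(-11) = 11
pr = (-1)*(-11) = 11
pq + qr + pr = 1 + 11 + 11 = 23
Step 2: Take absolute value.
det(P(-1,-1,-11)) = |23| = 23

23


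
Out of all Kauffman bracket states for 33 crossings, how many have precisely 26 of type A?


We choose which 26 of 33 crossings get A-smoothings.
C(33, 26) = 33! / (26! * 7!)
= 4272048

4272048


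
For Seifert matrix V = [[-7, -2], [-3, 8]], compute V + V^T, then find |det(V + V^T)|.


Step 1: Form V + V^T where V = [[-7, -2], [-3, 8]]
  V^T = [[-7, -3], [-2, 8]]
  V + V^T = [[-14, -5], [-5, 16]]
Step 2: det(V + V^T) = (-14)*16 - (-5)*(-5)
  = -224 - 25 = -249
Step 3: Knot determinant = |det(V + V^T)| = |-249| = 249

249


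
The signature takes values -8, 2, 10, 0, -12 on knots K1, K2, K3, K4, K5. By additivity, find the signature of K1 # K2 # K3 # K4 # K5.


The signature is additive under connected sum.
signature(K1 # K2 # K3 # K4 # K5) = (-8) + (2) + (10) + (0) + (-12)
= -8

-8


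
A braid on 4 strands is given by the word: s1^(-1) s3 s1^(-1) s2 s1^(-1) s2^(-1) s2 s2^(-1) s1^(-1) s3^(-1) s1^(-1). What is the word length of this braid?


The word length counts the number of generators (including inverses).
Listing each generator: s1^(-1), s3, s1^(-1), s2, s1^(-1), s2^(-1), s2, s2^(-1), s1^(-1), s3^(-1), s1^(-1)
There are 11 generators in this braid word.

11


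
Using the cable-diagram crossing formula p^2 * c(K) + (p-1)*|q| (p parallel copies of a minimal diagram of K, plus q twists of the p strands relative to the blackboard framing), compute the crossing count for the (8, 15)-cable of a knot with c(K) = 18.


Step 1: Each of the c(K) crossings of the companion diagram becomes p*p = p^2 crossings among the p parallel strands, and each of the |q| twists s_1 s_2 ... s_(p-1) adds (p-1) crossings.
  Crossings = p^2 * c(K) + (p-1)*|q|
Step 2: = 8^2 * 18 + (8-1)*15
Step 3: = 64*18 + 7*15
Step 4: = 1152 + 105 = 1257

1257


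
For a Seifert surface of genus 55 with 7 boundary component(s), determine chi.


chi = 2 - 2g - b
= 2 - 2*55 - 7
= 2 - 110 - 7 = -115

-115


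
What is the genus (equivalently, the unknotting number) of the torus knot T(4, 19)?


For a torus knot T(p,q), both the unknotting number and genus equal (p-1)(q-1)/2.
= (4-1)(19-1)/2
= 3*18/2
= 54/2 = 27

27


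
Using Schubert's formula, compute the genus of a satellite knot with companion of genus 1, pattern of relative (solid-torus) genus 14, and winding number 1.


Schubert: g(satellite) = g_rel(pattern) + |winding| * g(companion),
where g_rel(pattern) is the genus of the pattern relative to the solid torus.
= 14 + 1 * 1
= 14 + 1 = 15

15


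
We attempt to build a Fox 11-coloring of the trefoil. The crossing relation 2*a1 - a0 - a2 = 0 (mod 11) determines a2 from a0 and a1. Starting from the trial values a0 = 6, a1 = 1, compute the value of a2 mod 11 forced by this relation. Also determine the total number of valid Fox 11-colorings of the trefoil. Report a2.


Step 1: Apply the given crossing relation 2*a1 - a0 - a2 = 0 (mod 11).
  a2 = 2*a1 - a0 mod 11
  a2 = 2*1 - 6 mod 11
  a2 = 2 - 6 mod 11
  a2 = -4 mod 11 = 7
Step 2: The trefoil has determinant 3.
  Number of Fox p-colorings (p prime) is p^2 if p = 3, else p.
  Since 11 does not divide 3, only trivial (constant) colorings exist.
  (So the trial a0 = 6, a1 = 1 with a0 != a1 does NOT extend to a valid coloring of the whole trefoil: the other two crossing relations require 3*(a1 - a0) = 0 (mod 11), which fails.)
  Total colorings = 11
Step 3: a2 = 7, total Fox 11-colorings = 11

7


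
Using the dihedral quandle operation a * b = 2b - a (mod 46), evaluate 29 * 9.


29 * 9 = 2*9 - 29 mod 46
= 18 - 29 mod 46
= -11 mod 46 = 35

35


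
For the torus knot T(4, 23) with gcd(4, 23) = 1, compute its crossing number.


For a torus knot T(p, q) with gcd(p,q)=1,
the crossing number is min(p*(q-1), q*(p-1)).
p*(q-1) = 4*22 = 88
q*(p-1) = 23*3 = 69
min(88, 69) = 69

69


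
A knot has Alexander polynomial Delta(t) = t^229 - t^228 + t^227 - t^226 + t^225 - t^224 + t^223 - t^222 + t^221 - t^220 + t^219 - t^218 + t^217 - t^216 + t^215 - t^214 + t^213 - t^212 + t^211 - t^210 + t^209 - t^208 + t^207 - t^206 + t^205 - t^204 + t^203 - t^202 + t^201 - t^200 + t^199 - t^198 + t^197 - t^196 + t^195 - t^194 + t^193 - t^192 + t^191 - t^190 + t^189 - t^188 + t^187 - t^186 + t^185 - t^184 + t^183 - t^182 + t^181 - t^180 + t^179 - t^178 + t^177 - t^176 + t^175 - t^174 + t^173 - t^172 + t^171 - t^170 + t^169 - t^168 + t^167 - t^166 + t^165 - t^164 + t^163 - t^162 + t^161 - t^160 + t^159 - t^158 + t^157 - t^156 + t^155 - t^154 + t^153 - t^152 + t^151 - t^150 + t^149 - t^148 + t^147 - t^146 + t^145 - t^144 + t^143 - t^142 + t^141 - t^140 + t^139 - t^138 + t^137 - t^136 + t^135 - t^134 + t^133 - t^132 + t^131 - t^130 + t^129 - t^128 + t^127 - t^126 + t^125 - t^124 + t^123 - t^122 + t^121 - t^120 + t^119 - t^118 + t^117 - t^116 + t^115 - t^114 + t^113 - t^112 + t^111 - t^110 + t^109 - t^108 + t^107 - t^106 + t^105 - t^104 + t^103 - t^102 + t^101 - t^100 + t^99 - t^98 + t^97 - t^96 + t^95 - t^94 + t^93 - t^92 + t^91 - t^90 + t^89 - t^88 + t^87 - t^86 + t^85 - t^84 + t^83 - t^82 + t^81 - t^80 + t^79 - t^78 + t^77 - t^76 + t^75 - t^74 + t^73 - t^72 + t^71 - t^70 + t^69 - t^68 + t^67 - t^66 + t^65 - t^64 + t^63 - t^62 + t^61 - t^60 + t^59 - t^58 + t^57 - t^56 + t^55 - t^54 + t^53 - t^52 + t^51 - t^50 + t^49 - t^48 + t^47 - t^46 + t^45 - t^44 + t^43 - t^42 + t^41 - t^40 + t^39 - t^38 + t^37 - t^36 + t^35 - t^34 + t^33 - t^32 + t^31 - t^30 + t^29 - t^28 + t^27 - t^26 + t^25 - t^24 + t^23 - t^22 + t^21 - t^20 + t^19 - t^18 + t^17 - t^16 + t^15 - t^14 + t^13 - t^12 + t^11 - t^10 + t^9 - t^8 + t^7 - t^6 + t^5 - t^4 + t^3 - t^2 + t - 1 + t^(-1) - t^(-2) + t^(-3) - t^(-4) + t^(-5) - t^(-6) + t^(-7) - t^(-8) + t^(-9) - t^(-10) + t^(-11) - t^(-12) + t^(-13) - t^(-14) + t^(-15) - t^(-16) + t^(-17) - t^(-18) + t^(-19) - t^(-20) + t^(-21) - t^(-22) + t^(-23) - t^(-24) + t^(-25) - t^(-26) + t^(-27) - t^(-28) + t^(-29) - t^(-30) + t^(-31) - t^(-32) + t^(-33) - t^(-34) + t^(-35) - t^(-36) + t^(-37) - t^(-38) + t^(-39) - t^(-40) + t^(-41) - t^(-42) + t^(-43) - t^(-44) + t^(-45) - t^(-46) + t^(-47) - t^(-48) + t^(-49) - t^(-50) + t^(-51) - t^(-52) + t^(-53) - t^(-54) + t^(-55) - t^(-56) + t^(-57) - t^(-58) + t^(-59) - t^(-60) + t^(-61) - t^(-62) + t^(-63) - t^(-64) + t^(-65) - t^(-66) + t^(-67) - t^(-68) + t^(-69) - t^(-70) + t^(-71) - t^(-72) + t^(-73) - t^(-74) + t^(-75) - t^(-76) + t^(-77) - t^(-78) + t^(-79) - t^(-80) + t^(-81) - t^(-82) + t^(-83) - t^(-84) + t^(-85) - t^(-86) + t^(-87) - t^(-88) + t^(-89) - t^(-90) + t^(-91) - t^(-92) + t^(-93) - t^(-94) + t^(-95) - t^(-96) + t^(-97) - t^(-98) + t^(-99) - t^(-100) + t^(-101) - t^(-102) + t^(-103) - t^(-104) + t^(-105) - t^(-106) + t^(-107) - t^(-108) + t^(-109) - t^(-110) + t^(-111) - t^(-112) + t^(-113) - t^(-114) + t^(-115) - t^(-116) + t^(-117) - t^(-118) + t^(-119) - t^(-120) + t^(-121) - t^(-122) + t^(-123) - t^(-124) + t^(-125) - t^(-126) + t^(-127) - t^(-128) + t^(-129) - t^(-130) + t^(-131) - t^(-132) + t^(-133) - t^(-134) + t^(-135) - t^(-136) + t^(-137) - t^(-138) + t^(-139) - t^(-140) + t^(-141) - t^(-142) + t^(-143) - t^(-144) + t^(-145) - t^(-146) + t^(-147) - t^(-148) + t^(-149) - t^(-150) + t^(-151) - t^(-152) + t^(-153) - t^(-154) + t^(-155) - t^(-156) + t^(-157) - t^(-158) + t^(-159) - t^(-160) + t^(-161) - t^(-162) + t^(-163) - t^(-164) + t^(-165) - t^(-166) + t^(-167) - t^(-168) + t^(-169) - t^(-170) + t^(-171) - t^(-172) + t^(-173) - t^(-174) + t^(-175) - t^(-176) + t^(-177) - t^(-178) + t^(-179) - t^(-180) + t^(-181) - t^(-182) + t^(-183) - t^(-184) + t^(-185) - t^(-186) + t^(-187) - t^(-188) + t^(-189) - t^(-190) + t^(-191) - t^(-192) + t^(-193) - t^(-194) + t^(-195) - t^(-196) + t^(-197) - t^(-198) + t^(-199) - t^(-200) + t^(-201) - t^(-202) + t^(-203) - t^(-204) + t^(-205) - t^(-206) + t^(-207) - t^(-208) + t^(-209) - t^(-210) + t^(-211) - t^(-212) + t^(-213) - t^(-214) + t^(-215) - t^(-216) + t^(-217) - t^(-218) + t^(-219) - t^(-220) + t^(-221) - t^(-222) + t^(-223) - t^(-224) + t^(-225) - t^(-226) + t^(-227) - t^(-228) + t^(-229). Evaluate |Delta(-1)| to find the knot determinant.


Step 1: The polynomial has 459 terms with alternating signs, exponents from 229 down to -229.
Step 2: Substitute t = -1. The i-th term has coefficient (-1)^i and exponent (m-i),
  so its value is (-1)^i * (-1)^(m-i) = (-1)^m = -1 for every i.
Step 3: All 459 terms equal -1, so Delta(-1) = 459 * (-1) = -459
Step 4: |Delta(-1)| = 459

459


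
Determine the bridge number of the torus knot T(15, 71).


The bridge number of T(p,q) is min(p,q).
min(15, 71) = 15

15


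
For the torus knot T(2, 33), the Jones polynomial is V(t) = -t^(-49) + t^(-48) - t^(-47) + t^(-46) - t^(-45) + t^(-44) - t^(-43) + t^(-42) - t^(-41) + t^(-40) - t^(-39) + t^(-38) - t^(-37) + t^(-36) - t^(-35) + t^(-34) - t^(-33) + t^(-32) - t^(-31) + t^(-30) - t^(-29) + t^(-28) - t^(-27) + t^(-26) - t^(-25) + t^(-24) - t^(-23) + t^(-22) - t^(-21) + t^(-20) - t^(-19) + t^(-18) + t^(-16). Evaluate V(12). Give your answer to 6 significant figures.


Substituting t = 12 into V(t) = -t^(-49) + t^(-48) - t^(-47) + t^(-46) - t^(-45) + t^(-44) - t^(-43) + t^(-42) - t^(-41) + t^(-40) - t^(-39) + t^(-38) - t^(-37) + t^(-36) - t^(-35) + t^(-34) - t^(-33) + t^(-32) - t^(-31) + t^(-30) - t^(-29) + t^(-28) - t^(-27) + t^(-26) - t^(-25) + t^(-24) - t^(-23) + t^(-22) - t^(-21) + t^(-20) - t^(-19) + t^(-18) + t^(-16):
  (-)t^(-49) = -1.31862e-53
  (+)t^(-48) = 1.58234e-52
  (-)t^(-47) = -1.89881e-51
  (+)t^(-46) = 2.27857e-50
  (-)t^(-45) = -2.73429e-49
  (+)t^(-44) = 3.28114e-48
  (-)t^(-43) = -3.93737e-47
  (+)t^(-42) = 4.72485e-46
  (-)t^(-41) = -5.66982e-45
  (+)t^(-40) = 6.80378e-44
  (-)t^(-39) = -8.16453e-43
  (+)t^(-38) = 9.79744e-42
  (-)t^(-37) = -1.17569e-40
  (+)t^(-36) = 1.41083e-39
  (-)t^(-35) = -1.693e-38
  (+)t^(-34) = 2.0316e-37
  (-)t^(-33) = -2.43792e-36
  (+)t^(-32) = 2.9255e-35
  (-)t^(-31) = -3.5106e-34
  (+)t^(-30) = 4.21272e-33
  (-)t^(-29) = -5.05526e-32
  (+)t^(-28) = 6.06632e-31
  (-)t^(-27) = -7.27958e-30
  (+)t^(-26) = 8.7355e-29
  (-)t^(-25) = -1.04826e-27
  (+)t^(-24) = 1.25791e-26
  (-)t^(-23) = -1.50949e-25
  (+)t^(-22) = 1.81139e-24
  (-)t^(-21) = -2.17367e-23
  (+)t^(-20) = 2.60841e-22
  (-)t^(-19) = -3.13009e-21
  (+)t^(-18) = 3.7561e-20
  (+)t^(-16) = 5.40879e-18
Sum = (-1.31862e-53) + (1.58234e-52) + (-1.89881e-51) + (2.27857e-50) + (-2.73429e-49) + (3.28114e-48) + (-3.93737e-47) + (4.72485e-46) + (-5.66982e-45) + (6.80378e-44) + (-8.16453e-43) + (9.79744e-42) + (-1.17569e-40) + (1.41083e-39) + (-1.693e-38) + (2.0316e-37) + (-2.43792e-36) + (2.9255e-35) + (-3.5106e-34) + (4.21272e-33) + (-5.05526e-32) + (6.06632e-31) + (-7.27958e-30) + (8.7355e-29) + (-1.04826e-27) + (1.25791e-26) + (-1.50949e-25) + (1.81139e-24) + (-2.17367e-23) + (2.60841e-22) + (-3.13009e-21) + (3.7561e-20) + (5.40879e-18)
= 5.443461019e-18
Rounded to 6 significant figures: 5.44346e-18

5.44346e-18


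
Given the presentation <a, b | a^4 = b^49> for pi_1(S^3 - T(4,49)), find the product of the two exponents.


The relation is a^4 = b^49.
Product of exponents = 4 * 49
= 196

196


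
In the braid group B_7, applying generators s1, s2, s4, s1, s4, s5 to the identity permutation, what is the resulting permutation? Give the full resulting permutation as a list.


Starting with identity [1, 2, 3, 4, 5, 6, 7].
Apply generators in sequence:
  After s1: [2, 1, 3, 4, 5, 6, 7]
  After s2: [2, 3, 1, 4, 5, 6, 7]
  After s4: [2, 3, 1, 5, 4, 6, 7]
  After s1: [3, 2, 1, 5, 4, 6, 7]
  After s4: [3, 2, 1, 4, 5, 6, 7]
  After s5: [3, 2, 1, 4, 6, 5, 7]
Final permutation: [3, 2, 1, 4, 6, 5, 7]

[3, 2, 1, 4, 6, 5, 7]


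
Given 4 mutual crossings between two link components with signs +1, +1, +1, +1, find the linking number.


Step 1: Count positive crossings: 4
Step 2: Count negative crossings: 0
Step 3: Sum of signs = 4 - 0 = 4
Step 4: Linking number = sum/2 = 4/2 = 2

2


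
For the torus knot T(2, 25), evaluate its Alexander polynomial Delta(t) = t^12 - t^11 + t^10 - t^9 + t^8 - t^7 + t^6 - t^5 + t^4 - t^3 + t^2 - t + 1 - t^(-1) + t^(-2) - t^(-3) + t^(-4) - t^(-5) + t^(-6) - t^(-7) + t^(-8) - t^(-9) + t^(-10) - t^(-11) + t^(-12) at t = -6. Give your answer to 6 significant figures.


Substituting t = -6 into Delta(t) = t^12 - t^11 + t^10 - t^9 + t^8 - t^7 + t^6 - t^5 + t^4 - t^3 + t^2 - t + 1 - t^(-1) + t^(-2) - t^(-3) + t^(-4) - t^(-5) + t^(-6) - t^(-7) + t^(-8) - t^(-9) + t^(-10) - t^(-11) + t^(-12):
Term values: (2176782336) + (362797056) + (60466176) + (10077696) + (1679616) + (279936) + (46656) + (7776) + (1296) + (216) + (36) + (6) + (1) + (0.166667) + (0.0277778) + (0.00462963) + (0.000771605) + (0.000128601) + (2.14335e-05) + (3.57225e-06) + (5.95374e-07) + (9.9229e-08) + (1.65382e-08) + (2.75636e-09) + (4.59394e-10)
Sum = 2612138803
Rounded to 6 significant figures: 2.61214e+09

2.61214e+09


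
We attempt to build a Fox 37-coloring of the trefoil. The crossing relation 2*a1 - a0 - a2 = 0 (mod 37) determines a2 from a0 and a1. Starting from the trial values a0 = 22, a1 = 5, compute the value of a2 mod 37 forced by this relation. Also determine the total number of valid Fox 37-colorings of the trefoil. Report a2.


Step 1: Apply the given crossing relation 2*a1 - a0 - a2 = 0 (mod 37).
  a2 = 2*a1 - a0 mod 37
  a2 = 2*5 - 22 mod 37
  a2 = 10 - 22 mod 37
  a2 = -12 mod 37 = 25
Step 2: The trefoil has determinant 3.
  Number of Fox p-colorings (p prime) is p^2 if p = 3, else p.
  Since 37 does not divide 3, only trivial (constant) colorings exist.
  (So the trial a0 = 22, a1 = 5 with a0 != a1 does NOT extend to a valid coloring of the whole trefoil: the other two crossing relations require 3*(a1 - a0) = 0 (mod 37), which fails.)
  Total colorings = 37
Step 3: a2 = 25, total Fox 37-colorings = 37

25


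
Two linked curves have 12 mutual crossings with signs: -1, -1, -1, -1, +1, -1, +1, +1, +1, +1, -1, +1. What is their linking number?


Step 1: Count positive crossings: 6
Step 2: Count negative crossings: 6
Step 3: Sum of signs = 6 - 6 = 0
Step 4: Linking number = sum/2 = 0/2 = 0

0


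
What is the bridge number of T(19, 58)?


The bridge number of T(p,q) is min(p,q).
min(19, 58) = 19

19


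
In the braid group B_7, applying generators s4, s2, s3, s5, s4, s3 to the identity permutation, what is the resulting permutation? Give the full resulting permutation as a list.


Starting with identity [1, 2, 3, 4, 5, 6, 7].
Apply generators in sequence:
  After s4: [1, 2, 3, 5, 4, 6, 7]
  After s2: [1, 3, 2, 5, 4, 6, 7]
  After s3: [1, 3, 5, 2, 4, 6, 7]
  After s5: [1, 3, 5, 2, 6, 4, 7]
  After s4: [1, 3, 5, 6, 2, 4, 7]
  After s3: [1, 3, 6, 5, 2, 4, 7]
Final permutation: [1, 3, 6, 5, 2, 4, 7]

[1, 3, 6, 5, 2, 4, 7]


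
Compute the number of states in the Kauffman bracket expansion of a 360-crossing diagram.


Each crossing contributes 2 choices (A-smoothing or B-smoothing).
Total states = 2^360 = 2348542582773833227889480596789337027375682548908319870707290971532209025114608443463698998384768703031934976

2348542582773833227889480596789337027375682548908319870707290971532209025114608443463698998384768703031934976
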